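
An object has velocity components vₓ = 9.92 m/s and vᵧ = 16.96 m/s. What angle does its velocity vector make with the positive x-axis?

θ = arctan(vᵧ/vₓ) = arctan(16.96/9.92) = 59.68°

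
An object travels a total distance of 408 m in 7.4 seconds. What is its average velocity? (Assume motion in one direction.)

v_avg = Δd / Δt = 408 / 7.4 = 55.14 m/s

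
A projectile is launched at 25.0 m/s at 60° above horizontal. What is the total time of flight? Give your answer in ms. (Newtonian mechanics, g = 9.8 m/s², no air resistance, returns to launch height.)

T = 2 × v₀ × sin(θ) / g = 2 × 25.0 × sin(60°) / 9.8 = 2 × 25.0 × 0.866025 / 9.8 = 4.41849 s
T = 4.41849 s / 0.001 = 4418 ms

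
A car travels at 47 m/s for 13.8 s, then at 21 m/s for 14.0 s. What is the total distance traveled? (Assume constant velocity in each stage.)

d₁ = v₁t₁ = 47 × 13.8 = 648.6 m
d₂ = v₂t₂ = 21 × 14.0 = 294.0 m
d_total = 648.6 + 294.0 = 942.6 m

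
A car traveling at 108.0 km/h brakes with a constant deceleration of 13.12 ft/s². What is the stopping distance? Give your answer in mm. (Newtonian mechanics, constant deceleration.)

v₀ = 108.0 km/h × 0.2777777777777778 = 30.0 m/s
a = 13.12 ft/s² × 0.3048 = 3.99898 m/s²
d = v₀² / (2a) = 30.0² / (2 × 3.99898) = 900.0 / 7.99796 = 112.529 m
d = 112.529 m / 0.001 = 112500 mm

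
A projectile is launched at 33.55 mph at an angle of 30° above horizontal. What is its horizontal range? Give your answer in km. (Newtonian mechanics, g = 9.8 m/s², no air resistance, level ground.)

v₀ = 33.55 mph × 0.44704 = 14.9982 m/s
R = v₀² × sin(2θ) / g = 14.9982² × sin(2 × 30°) / 9.8 = 224.946 × 0.866025 / 9.8 = 19.8785 m
R = 19.8785 m / 1000.0 = 0.01988 km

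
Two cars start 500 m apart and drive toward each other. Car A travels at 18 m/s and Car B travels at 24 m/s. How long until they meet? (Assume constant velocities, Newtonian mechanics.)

Combined speed: v_combined = 18 + 24 = 42 m/s
Time to meet: t = d/v_combined = 500/42 = 11.9 s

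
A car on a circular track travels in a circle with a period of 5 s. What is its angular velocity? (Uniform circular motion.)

ω = 2π/T = 2π/5 = 1.2566 rad/s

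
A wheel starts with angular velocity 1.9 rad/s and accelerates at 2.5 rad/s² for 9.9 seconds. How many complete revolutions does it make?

θ = ω₀t + ½αt² = 1.9×9.9 + ½×2.5×9.9² = 141.3225 rad
Total revolutions = θ/(2π) = 141.3225/(2π) = 22.49
Complete revolutions = ⌊22.49⌋ = 22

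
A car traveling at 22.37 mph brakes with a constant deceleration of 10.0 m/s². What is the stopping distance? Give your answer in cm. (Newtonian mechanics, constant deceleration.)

v₀ = 22.37 mph × 0.44704 = 10.0003 m/s
d = v₀² / (2a) = 10.0003² / (2 × 10.0) = 100.006 / 20.0 = 5.0003 m
d = 5.0003 m / 0.01 = 500.0 cm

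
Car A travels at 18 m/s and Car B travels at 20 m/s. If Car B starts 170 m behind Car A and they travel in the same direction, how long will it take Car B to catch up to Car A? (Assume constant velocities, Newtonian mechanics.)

Relative speed: v_rel = 20 - 18 = 2 m/s
Time to catch: t = d₀/v_rel = 170/2 = 85.0 s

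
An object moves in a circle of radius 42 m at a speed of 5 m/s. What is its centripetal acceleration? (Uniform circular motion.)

a_c = v²/r = 5²/42 = 25/42 = 0.6 m/s²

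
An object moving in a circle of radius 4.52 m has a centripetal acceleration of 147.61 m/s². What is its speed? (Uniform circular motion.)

v = √(a_c × r) = √(147.61 × 4.52) = 25.83 m/s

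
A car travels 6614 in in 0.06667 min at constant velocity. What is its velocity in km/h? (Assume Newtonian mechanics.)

d = 6614 in × 0.0254 = 167.996 m
t = 0.06667 min × 60.0 = 4.0002 s
v = d / t = 167.996 / 4.0002 = 41.9969 m/s
v = 41.9969 m/s / 0.2777777777777778 = 151.2 km/h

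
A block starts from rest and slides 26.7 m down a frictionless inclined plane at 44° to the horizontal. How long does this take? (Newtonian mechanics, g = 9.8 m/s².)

a = g sin(θ) = 9.8 × sin(44°) = 6.8077 m/s²
t = √(2d/a) = √(2 × 26.7 / 6.8077) = 2.8 s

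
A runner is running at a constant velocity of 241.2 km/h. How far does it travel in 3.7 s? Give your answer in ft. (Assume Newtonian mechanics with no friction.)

v = 241.2 km/h × 0.2777777777777778 = 67.0 m/s
d = v × t = 67.0 × 3.7 = 247.9 m
d = 247.9 m / 0.3048 = 813.3 ft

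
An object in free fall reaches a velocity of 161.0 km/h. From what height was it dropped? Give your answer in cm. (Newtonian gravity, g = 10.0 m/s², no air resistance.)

v = 161.0 km/h × 0.2777777777777778 = 44.7222 m/s
h = v² / (2g) = 44.7222² / (2 × 10.0) = 100.004 m
h = 100.004 m / 0.01 = 10000 cm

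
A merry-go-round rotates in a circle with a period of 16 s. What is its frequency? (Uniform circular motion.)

f = 1/T = 1/16 = 0.0625 Hz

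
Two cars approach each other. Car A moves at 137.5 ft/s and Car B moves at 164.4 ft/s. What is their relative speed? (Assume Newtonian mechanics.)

v_rel = v_A + v_B = 137.5 + 164.4 = 301.9 ft/s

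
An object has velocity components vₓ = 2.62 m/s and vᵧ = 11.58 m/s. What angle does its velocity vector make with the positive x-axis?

θ = arctan(vᵧ/vₓ) = arctan(11.58/2.62) = 77.25°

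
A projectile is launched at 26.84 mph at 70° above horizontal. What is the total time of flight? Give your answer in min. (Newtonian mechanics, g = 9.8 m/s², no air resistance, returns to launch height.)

v₀ = 26.84 mph × 0.44704 = 11.9986 m/s
T = 2 × v₀ × sin(θ) / g = 2 × 11.9986 × sin(70°) / 9.8 = 2 × 11.9986 × 0.939693 / 9.8 = 2.30102 s
T = 2.30102 s / 60.0 = 0.03835 min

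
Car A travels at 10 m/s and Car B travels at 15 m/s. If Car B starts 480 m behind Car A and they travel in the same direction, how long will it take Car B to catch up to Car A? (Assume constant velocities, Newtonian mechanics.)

Relative speed: v_rel = 15 - 10 = 5 m/s
Time to catch: t = d₀/v_rel = 480/5 = 96.0 s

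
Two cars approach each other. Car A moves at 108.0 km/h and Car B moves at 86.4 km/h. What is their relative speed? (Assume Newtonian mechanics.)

v_rel = v_A + v_B = 108.0 + 86.4 = 194.4 km/h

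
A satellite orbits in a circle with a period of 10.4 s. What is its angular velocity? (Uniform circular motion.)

ω = 2π/T = 2π/10.4 = 0.6042 rad/s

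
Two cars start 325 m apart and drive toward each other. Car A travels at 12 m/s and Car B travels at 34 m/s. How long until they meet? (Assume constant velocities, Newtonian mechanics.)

Combined speed: v_combined = 12 + 34 = 46 m/s
Time to meet: t = d/v_combined = 325/46 = 7.07 s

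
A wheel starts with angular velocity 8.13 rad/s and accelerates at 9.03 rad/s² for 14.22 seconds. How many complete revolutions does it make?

θ = ω₀t + ½αt² = 8.13×14.22 + ½×9.03×14.22² = 1028.579526 rad
Total revolutions = θ/(2π) = 1028.579526/(2π) = 163.7
Complete revolutions = ⌊163.7⌋ = 163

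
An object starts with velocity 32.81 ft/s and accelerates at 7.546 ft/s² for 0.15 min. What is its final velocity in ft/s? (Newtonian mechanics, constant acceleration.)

v₀ = 32.81 ft/s × 0.3048 = 10.0005 m/s
a = 7.546 ft/s² × 0.3048 = 2.30002 m/s²
t = 0.15 min × 60.0 = 9.0 s
v = v₀ + a × t = 10.0005 + 2.30002 × 9.0 = 30.7007 m/s
v = 30.7007 m/s / 0.3048 = 100.7 ft/s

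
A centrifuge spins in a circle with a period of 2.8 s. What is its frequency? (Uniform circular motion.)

f = 1/T = 1/2.8 = 0.3571 Hz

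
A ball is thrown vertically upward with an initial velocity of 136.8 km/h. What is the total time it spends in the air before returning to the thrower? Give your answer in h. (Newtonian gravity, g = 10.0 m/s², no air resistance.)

v₀ = 136.8 km/h × 0.2777777777777778 = 38.0 m/s
t_total = 2 × v₀ / g = 2 × 38.0 / 10.0 = 7.6 s
t_total = 7.6 s / 3600.0 = 0.002111 h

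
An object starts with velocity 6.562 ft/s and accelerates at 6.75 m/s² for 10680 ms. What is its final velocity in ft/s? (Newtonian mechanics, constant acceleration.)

v₀ = 6.562 ft/s × 0.3048 = 2.0001 m/s
t = 10680 ms × 0.001 = 10.68 s
v = v₀ + a × t = 2.0001 + 6.75 × 10.68 = 74.0901 m/s
v = 74.0901 m/s / 0.3048 = 243.1 ft/s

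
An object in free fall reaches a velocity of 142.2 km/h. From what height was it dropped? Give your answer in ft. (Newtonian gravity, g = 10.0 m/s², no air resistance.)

v = 142.2 km/h × 0.2777777777777778 = 39.5 m/s
h = v² / (2g) = 39.5² / (2 × 10.0) = 78.0125 m
h = 78.0125 m / 0.3048 = 255.9 ft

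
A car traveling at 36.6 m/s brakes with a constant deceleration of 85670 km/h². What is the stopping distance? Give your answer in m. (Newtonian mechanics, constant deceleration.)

a = 85670 km/h² × 7.716049382716049e-05 = 6.61034 m/s²
d = v₀² / (2a) = 36.6² / (2 × 6.61034) = 1339.56 / 13.2207 = 101.3 m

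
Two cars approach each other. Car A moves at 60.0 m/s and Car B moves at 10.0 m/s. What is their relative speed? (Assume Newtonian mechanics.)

v_rel = v_A + v_B = 60.0 + 10.0 = 70.0 m/s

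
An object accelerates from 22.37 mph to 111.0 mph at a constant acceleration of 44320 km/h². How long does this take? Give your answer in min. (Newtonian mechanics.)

v₀ = 22.37 mph × 0.44704 = 10.0003 m/s
v = 111.0 mph × 0.44704 = 49.6214 m/s
a = 44320 km/h² × 7.716049382716049e-05 = 3.41975 m/s²
t = (v - v₀) / a = (49.6214 - 10.0003) / 3.41975 = 11.586 s
t = 11.586 s / 60.0 = 0.1931 min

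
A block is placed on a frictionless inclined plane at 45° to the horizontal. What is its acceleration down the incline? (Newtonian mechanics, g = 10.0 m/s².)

a = g sin(θ) = 10.0 × sin(45°) = 10.0 × 0.7071 = 7.07 m/s²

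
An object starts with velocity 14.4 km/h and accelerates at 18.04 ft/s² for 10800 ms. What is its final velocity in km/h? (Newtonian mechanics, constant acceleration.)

v₀ = 14.4 km/h × 0.2777777777777778 = 4.0 m/s
a = 18.04 ft/s² × 0.3048 = 5.49859 m/s²
t = 10800 ms × 0.001 = 10.8 s
v = v₀ + a × t = 4.0 + 5.49859 × 10.8 = 63.3848 m/s
v = 63.3848 m/s / 0.2777777777777778 = 228.2 km/h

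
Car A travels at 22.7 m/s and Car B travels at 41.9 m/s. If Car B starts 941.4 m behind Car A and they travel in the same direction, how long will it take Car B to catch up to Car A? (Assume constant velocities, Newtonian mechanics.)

Relative speed: v_rel = 41.9 - 22.7 = 19.2 m/s
Time to catch: t = d₀/v_rel = 941.4/19.2 = 49.03 s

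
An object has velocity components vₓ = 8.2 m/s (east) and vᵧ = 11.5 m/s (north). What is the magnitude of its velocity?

|v| = √(vₓ² + vᵧ²) = √(8.2² + 11.5²) = √(199.49) = 14.12 m/s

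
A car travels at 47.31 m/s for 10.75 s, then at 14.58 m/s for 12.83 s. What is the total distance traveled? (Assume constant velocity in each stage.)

d₁ = v₁t₁ = 47.31 × 10.75 = 508.5825 m
d₂ = v₂t₂ = 14.58 × 12.83 = 187.0614 m
d_total = 508.5825 + 187.0614 = 695.64 m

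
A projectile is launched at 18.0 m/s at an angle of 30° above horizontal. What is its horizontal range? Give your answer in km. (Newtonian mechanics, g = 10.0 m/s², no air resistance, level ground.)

R = v₀² × sin(2θ) / g = 18.0² × sin(2 × 30°) / 10.0 = 324.0 × 0.866025 / 10.0 = 28.0592 m
R = 28.0592 m / 1000.0 = 0.02806 km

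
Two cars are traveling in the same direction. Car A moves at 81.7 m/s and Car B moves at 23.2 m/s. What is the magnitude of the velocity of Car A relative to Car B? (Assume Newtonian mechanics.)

v_rel = |v_A - v_B| = |81.7 - 23.2| = 58.5 m/s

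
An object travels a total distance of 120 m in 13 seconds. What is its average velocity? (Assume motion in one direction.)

v_avg = Δd / Δt = 120 / 13 = 9.23 m/s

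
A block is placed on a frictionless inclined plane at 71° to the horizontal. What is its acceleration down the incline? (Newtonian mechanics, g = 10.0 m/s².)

a = g sin(θ) = 10.0 × sin(71°) = 10.0 × 0.9455 = 9.46 m/s²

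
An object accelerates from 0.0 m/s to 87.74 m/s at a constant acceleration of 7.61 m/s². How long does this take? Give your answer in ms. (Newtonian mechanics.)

t = (v - v₀) / a = (87.74 - 0.0) / 7.61 = 11.5296 s
t = 11.5296 s / 0.001 = 11530 ms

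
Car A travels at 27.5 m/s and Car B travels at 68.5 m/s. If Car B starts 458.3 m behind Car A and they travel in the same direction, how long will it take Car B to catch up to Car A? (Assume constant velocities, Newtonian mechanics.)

Relative speed: v_rel = 68.5 - 27.5 = 41.0 m/s
Time to catch: t = d₀/v_rel = 458.3/41.0 = 11.18 s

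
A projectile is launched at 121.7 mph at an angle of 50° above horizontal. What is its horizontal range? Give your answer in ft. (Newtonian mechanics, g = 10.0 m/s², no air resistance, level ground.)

v₀ = 121.7 mph × 0.44704 = 54.4048 m/s
R = v₀² × sin(2θ) / g = 54.4048² × sin(2 × 50°) / 10.0 = 2959.88 × 0.984808 / 10.0 = 291.491 m
R = 291.491 m / 0.3048 = 956.3 ft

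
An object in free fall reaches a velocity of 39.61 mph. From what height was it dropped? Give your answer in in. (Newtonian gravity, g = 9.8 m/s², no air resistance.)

v = 39.61 mph × 0.44704 = 17.7073 m/s
h = v² / (2g) = 17.7073² / (2 × 9.8) = 15.9974 m
h = 15.9974 m / 0.0254 = 629.8 in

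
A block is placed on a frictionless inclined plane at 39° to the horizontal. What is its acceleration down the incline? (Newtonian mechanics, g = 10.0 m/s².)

a = g sin(θ) = 10.0 × sin(39°) = 10.0 × 0.6293 = 6.29 m/s²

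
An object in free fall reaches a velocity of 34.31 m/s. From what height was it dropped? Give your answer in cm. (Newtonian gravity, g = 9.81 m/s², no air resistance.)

h = v² / (2g) = 34.31² / (2 × 9.81) = 59.9988 m
h = 59.9988 m / 0.01 = 6000 cm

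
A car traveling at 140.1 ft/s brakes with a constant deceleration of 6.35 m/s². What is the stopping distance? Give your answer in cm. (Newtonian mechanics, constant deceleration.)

v₀ = 140.1 ft/s × 0.3048 = 42.7025 m/s
d = v₀² / (2a) = 42.7025² / (2 × 6.35) = 1823.5 / 12.7 = 143.583 m
d = 143.583 m / 0.01 = 14360 cm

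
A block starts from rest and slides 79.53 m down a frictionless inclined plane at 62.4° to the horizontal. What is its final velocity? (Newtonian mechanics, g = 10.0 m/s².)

a = g sin(θ) = 10.0 × sin(62.4°) = 8.862 m/s²
v = √(2ad) = √(2 × 8.862 × 79.53) = 37.54 m/s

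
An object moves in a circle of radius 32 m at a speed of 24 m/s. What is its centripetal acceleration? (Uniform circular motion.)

a_c = v²/r = 24²/32 = 576/32 = 18.0 m/s²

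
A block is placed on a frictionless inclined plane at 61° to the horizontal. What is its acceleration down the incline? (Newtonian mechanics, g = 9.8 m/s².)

a = g sin(θ) = 9.8 × sin(61°) = 9.8 × 0.8746 = 8.57 m/s²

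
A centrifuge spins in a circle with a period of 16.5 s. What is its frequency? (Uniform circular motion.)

f = 1/T = 1/16.5 = 0.0606 Hz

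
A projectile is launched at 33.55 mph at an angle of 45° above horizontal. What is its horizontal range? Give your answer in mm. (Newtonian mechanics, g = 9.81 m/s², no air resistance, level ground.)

v₀ = 33.55 mph × 0.44704 = 14.9982 m/s
R = v₀² × sin(2θ) / g = 14.9982² × sin(2 × 45°) / 9.81 = 224.946 × 1.0 / 9.81 = 22.9303 m
R = 22.9303 m / 0.001 = 22930 mm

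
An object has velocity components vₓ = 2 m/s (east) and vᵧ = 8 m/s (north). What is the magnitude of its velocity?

|v| = √(vₓ² + vᵧ²) = √(2² + 8²) = √(68) = 8.25 m/s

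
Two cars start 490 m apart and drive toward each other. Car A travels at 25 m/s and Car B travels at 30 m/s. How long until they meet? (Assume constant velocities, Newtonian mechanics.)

Combined speed: v_combined = 25 + 30 = 55 m/s
Time to meet: t = d/v_combined = 490/55 = 8.91 s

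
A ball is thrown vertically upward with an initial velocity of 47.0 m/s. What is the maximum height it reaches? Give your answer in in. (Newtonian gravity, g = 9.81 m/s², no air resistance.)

h_max = v₀² / (2g) = 47.0² / (2 × 9.81) = 2209.0 / 19.62 = 112.589 m
h_max = 112.589 m / 0.0254 = 4433 in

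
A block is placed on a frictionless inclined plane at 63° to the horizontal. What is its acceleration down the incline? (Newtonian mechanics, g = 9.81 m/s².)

a = g sin(θ) = 9.81 × sin(63°) = 9.81 × 0.891 = 8.74 m/s²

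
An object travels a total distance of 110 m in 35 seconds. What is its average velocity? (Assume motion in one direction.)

v_avg = Δd / Δt = 110 / 35 = 3.14 m/s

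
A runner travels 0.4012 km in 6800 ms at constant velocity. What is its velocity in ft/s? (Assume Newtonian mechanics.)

d = 0.4012 km × 1000.0 = 401.2 m
t = 6800 ms × 0.001 = 6.8 s
v = d / t = 401.2 / 6.8 = 59.0 m/s
v = 59.0 m/s / 0.3048 = 193.6 ft/s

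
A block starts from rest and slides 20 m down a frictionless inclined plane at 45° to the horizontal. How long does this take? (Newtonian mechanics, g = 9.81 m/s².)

a = g sin(θ) = 9.81 × sin(45°) = 6.9367 m/s²
t = √(2d/a) = √(2 × 20 / 6.9367) = 2.4 s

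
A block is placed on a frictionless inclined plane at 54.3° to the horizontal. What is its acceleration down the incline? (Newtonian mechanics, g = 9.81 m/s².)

a = g sin(θ) = 9.81 × sin(54.3°) = 9.81 × 0.8121 = 7.97 m/s²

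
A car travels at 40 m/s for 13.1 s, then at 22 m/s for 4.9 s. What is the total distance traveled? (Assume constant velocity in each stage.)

d₁ = v₁t₁ = 40 × 13.1 = 524.0 m
d₂ = v₂t₂ = 22 × 4.9 = 107.8 m
d_total = 524.0 + 107.8 = 631.8 m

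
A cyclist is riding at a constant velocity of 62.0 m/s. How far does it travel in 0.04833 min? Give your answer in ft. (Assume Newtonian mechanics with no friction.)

t = 0.04833 min × 60.0 = 2.8998 s
d = v × t = 62.0 × 2.8998 = 179.788 m
d = 179.788 m / 0.3048 = 589.9 ft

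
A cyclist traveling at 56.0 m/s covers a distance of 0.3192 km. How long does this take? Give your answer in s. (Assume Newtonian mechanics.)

d = 0.3192 km × 1000.0 = 319.2 m
t = d / v = 319.2 / 56.0 = 5.7 s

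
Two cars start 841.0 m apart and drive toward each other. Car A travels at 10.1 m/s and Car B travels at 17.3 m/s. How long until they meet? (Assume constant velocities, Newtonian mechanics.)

Combined speed: v_combined = 10.1 + 17.3 = 27.4 m/s
Time to meet: t = d/v_combined = 841.0/27.4 = 30.69 s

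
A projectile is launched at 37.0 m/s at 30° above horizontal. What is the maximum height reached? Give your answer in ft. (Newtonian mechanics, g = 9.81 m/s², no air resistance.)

H = v₀² × sin²(θ) / (2g) = 37.0² × sin(30°)² / (2 × 9.81) = 1369.0 × 0.25 / 19.62 = 17.4439 m
H = 17.4439 m / 0.3048 = 57.23 ft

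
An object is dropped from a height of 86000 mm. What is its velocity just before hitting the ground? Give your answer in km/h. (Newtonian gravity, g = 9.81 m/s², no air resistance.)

h = 86000 mm × 0.001 = 86.0 m
v = √(2gh) = √(2 × 9.81 × 86.0) = 41.077 m/s
v = 41.077 m/s / 0.2777777777777778 = 147.9 km/h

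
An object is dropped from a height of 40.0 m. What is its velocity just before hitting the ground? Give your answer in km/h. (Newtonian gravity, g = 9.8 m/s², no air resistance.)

v = √(2gh) = √(2 × 9.8 × 40.0) = 28.0 m/s
v = 28.0 m/s / 0.2777777777777778 = 100.8 km/h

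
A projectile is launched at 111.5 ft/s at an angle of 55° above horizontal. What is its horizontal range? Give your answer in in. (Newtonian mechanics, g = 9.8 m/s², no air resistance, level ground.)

v₀ = 111.5 ft/s × 0.3048 = 33.9852 m/s
R = v₀² × sin(2θ) / g = 33.9852² × sin(2 × 55°) / 9.8 = 1154.99 × 0.939693 / 9.8 = 110.749 m
R = 110.749 m / 0.0254 = 4360 in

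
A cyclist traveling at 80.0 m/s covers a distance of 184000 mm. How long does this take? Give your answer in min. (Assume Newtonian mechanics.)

d = 184000 mm × 0.001 = 184.0 m
t = d / v = 184.0 / 80.0 = 2.3 s
t = 2.3 s / 60.0 = 0.03833 min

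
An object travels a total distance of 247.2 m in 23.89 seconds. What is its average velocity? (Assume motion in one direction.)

v_avg = Δd / Δt = 247.2 / 23.89 = 10.35 m/s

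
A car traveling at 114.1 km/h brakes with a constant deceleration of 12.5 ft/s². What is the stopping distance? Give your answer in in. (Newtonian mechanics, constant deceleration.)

v₀ = 114.1 km/h × 0.2777777777777778 = 31.6944 m/s
a = 12.5 ft/s² × 0.3048 = 3.81 m/s²
d = v₀² / (2a) = 31.6944² / (2 × 3.81) = 1004.53 / 7.62 = 131.828 m
d = 131.828 m / 0.0254 = 5190 in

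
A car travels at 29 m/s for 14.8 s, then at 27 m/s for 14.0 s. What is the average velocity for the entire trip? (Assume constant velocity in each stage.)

d₁ = v₁t₁ = 29 × 14.8 = 429.2 m
d₂ = v₂t₂ = 27 × 14.0 = 378.0 m
d_total = 807.2 m, t_total = 28.8 s
v_avg = d_total/t_total = 807.2/28.8 = 28.03 m/s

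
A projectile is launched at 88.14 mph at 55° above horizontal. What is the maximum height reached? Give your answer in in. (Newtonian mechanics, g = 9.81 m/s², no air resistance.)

v₀ = 88.14 mph × 0.44704 = 39.4021 m/s
H = v₀² × sin²(θ) / (2g) = 39.4021² × sin(55°)² / (2 × 9.81) = 1552.53 × 0.67101 / 19.62 = 53.097 m
H = 53.097 m / 0.0254 = 2090 in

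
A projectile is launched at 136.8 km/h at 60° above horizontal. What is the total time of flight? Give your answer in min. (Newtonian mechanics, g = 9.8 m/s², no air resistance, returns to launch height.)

v₀ = 136.8 km/h × 0.2777777777777778 = 38.0 m/s
T = 2 × v₀ × sin(θ) / g = 2 × 38.0 × sin(60°) / 9.8 = 2 × 38.0 × 0.866025 / 9.8 = 6.71611 s
T = 6.71611 s / 60.0 = 0.1119 min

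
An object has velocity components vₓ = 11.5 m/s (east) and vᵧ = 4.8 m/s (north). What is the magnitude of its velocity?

|v| = √(vₓ² + vᵧ²) = √(11.5² + 4.8²) = √(155.29) = 12.46 m/s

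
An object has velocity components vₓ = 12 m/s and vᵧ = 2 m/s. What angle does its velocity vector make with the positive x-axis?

θ = arctan(vᵧ/vₓ) = arctan(2/12) = 9.46°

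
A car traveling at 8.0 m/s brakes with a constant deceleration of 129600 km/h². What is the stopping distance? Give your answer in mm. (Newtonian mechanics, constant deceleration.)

a = 129600 km/h² × 7.716049382716049e-05 = 10.0 m/s²
d = v₀² / (2a) = 8.0² / (2 × 10.0) = 64.0 / 20.0 = 3.2 m
d = 3.2 m / 0.001 = 3200 mm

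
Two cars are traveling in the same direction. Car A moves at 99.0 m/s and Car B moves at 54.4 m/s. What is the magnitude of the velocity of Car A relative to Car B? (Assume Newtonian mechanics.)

v_rel = |v_A - v_B| = |99.0 - 54.4| = 44.6 m/s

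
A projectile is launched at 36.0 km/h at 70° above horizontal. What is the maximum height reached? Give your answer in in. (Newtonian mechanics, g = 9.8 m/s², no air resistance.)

v₀ = 36.0 km/h × 0.2777777777777778 = 10.0 m/s
H = v₀² × sin²(θ) / (2g) = 10.0² × sin(70°)² / (2 × 9.8) = 100.0 × 0.883022 / 19.6 = 4.50521 m
H = 4.50521 m / 0.0254 = 177.4 in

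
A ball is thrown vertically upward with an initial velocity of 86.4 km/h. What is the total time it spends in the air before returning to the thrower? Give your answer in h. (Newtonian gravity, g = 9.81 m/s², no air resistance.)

v₀ = 86.4 km/h × 0.2777777777777778 = 24.0 m/s
t_total = 2 × v₀ / g = 2 × 24.0 / 9.81 = 4.89297 s
t_total = 4.89297 s / 3600.0 = 0.001359 h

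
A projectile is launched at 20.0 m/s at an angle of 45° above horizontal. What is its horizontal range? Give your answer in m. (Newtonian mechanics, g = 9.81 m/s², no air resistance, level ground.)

R = v₀² × sin(2θ) / g = 20.0² × sin(2 × 45°) / 9.81 = 400.0 × 1.0 / 9.81 = 40.77 m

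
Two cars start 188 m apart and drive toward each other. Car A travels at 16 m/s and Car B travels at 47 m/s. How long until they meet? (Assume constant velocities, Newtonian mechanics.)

Combined speed: v_combined = 16 + 47 = 63 m/s
Time to meet: t = d/v_combined = 188/63 = 2.98 s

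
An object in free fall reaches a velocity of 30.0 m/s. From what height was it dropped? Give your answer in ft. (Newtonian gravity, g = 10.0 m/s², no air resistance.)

h = v² / (2g) = 30.0² / (2 × 10.0) = 45.0 m
h = 45.0 m / 0.3048 = 147.6 ft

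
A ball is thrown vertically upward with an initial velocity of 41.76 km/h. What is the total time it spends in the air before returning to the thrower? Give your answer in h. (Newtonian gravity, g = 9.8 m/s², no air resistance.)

v₀ = 41.76 km/h × 0.2777777777777778 = 11.6 m/s
t_total = 2 × v₀ / g = 2 × 11.6 / 9.8 = 2.36735 s
t_total = 2.36735 s / 3600.0 = 0.0006576 h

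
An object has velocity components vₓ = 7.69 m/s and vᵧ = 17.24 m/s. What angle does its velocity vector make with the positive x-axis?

θ = arctan(vᵧ/vₓ) = arctan(17.24/7.69) = 65.96°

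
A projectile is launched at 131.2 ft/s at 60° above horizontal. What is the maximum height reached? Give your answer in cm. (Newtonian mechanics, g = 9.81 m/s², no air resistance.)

v₀ = 131.2 ft/s × 0.3048 = 39.9898 m/s
H = v₀² × sin²(θ) / (2g) = 39.9898² × sin(60°)² / (2 × 9.81) = 1599.18 × 0.75 / 19.62 = 61.1307 m
H = 61.1307 m / 0.01 = 6113 cm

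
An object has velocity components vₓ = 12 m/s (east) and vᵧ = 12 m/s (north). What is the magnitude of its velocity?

|v| = √(vₓ² + vᵧ²) = √(12² + 12²) = √(288) = 16.97 m/s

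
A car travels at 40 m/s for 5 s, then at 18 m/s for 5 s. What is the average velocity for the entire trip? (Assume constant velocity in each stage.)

d₁ = v₁t₁ = 40 × 5 = 200 m
d₂ = v₂t₂ = 18 × 5 = 90 m
d_total = 290 m, t_total = 10 s
v_avg = d_total/t_total = 290/10 = 29.0 m/s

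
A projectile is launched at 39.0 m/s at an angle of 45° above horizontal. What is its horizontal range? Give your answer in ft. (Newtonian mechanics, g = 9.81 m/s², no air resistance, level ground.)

R = v₀² × sin(2θ) / g = 39.0² × sin(2 × 45°) / 9.81 = 1521.0 × 1.0 / 9.81 = 155.046 m
R = 155.046 m / 0.3048 = 508.7 ft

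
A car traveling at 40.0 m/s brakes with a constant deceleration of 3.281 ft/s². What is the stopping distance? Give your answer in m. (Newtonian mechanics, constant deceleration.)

a = 3.281 ft/s² × 0.3048 = 1.00005 m/s²
d = v₀² / (2a) = 40.0² / (2 × 1.00005) = 1600.0 / 2.0001 = 800.0 m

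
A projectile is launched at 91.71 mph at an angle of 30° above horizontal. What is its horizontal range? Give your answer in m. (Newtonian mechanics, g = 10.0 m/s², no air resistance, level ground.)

v₀ = 91.71 mph × 0.44704 = 40.998 m/s
R = v₀² × sin(2θ) / g = 40.998² × sin(2 × 30°) / 10.0 = 1680.84 × 0.866025 / 10.0 = 145.6 m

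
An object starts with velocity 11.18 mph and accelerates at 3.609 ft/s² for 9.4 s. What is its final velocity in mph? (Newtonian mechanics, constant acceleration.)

v₀ = 11.18 mph × 0.44704 = 4.99791 m/s
a = 3.609 ft/s² × 0.3048 = 1.10002 m/s²
v = v₀ + a × t = 4.99791 + 1.10002 × 9.4 = 15.3381 m/s
v = 15.3381 m/s / 0.44704 = 34.31 mph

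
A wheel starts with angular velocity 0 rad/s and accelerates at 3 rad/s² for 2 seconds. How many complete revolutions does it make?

θ = ω₀t + ½αt² = 0×2 + ½×3×2² = 6.0 rad
Total revolutions = θ/(2π) = 6.0/(2π) = 0.95
Complete revolutions = ⌊0.95⌋ = 0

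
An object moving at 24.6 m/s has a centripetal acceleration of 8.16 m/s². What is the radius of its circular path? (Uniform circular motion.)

r = v²/a_c = 24.6²/8.16 = 74.16 m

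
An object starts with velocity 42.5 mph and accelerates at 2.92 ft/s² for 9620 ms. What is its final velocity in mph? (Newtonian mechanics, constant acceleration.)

v₀ = 42.5 mph × 0.44704 = 18.9992 m/s
a = 2.92 ft/s² × 0.3048 = 0.890016 m/s²
t = 9620 ms × 0.001 = 9.62 s
v = v₀ + a × t = 18.9992 + 0.890016 × 9.62 = 27.5612 m/s
v = 27.5612 m/s / 0.44704 = 61.65 mph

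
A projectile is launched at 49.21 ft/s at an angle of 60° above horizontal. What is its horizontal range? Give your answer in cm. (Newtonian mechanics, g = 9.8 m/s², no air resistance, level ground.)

v₀ = 49.21 ft/s × 0.3048 = 14.9992 m/s
R = v₀² × sin(2θ) / g = 14.9992² × sin(2 × 60°) / 9.8 = 224.976 × 0.866025 / 9.8 = 19.8811 m
R = 19.8811 m / 0.01 = 1988 cm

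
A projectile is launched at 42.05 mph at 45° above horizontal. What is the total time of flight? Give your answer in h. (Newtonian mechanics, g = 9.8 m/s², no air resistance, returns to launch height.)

v₀ = 42.05 mph × 0.44704 = 18.798 m/s
T = 2 × v₀ × sin(θ) / g = 2 × 18.798 × sin(45°) / 9.8 = 2 × 18.798 × 0.707107 / 9.8 = 2.71269 s
T = 2.71269 s / 3600.0 = 0.0007535 h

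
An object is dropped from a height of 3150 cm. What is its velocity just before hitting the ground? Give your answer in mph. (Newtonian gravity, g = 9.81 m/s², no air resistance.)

h = 3150 cm × 0.01 = 31.5 m
v = √(2gh) = √(2 × 9.81 × 31.5) = 24.8602 m/s
v = 24.8602 m/s / 0.44704 = 55.61 mph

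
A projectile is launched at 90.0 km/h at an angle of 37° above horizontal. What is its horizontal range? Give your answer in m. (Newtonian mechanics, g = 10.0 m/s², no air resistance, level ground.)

v₀ = 90.0 km/h × 0.2777777777777778 = 25.0 m/s
R = v₀² × sin(2θ) / g = 25.0² × sin(2 × 37°) / 10.0 = 625.0 × 0.961262 / 10.0 = 60.08 m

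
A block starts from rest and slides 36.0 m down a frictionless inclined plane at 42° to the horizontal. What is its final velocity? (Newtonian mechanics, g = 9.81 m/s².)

a = g sin(θ) = 9.81 × sin(42°) = 6.5642 m/s²
v = √(2ad) = √(2 × 6.5642 × 36.0) = 21.74 m/s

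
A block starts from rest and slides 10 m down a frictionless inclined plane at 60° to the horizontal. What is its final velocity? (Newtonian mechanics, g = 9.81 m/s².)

a = g sin(θ) = 9.81 × sin(60°) = 8.4957 m/s²
v = √(2ad) = √(2 × 8.4957 × 10) = 13.04 m/s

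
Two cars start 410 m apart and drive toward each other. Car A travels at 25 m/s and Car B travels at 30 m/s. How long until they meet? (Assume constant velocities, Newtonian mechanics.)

Combined speed: v_combined = 25 + 30 = 55 m/s
Time to meet: t = d/v_combined = 410/55 = 7.45 s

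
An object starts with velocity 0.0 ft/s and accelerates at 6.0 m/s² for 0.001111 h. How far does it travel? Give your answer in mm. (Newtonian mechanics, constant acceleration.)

v₀ = 0.0 ft/s × 0.3048 = 0.0 m/s
t = 0.001111 h × 3600.0 = 3.9996 s
d = v₀ × t + ½ × a × t² = 0.0 × 3.9996 + 0.5 × 6.0 × 3.9996² = 47.9904 m
d = 47.9904 m / 0.001 = 47990 mm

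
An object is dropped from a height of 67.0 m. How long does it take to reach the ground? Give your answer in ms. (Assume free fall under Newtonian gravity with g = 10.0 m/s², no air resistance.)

t = √(2h/g) = √(2 × 67.0 / 10.0) = 3.6606 s
t = 3.6606 s / 0.001 = 3661 ms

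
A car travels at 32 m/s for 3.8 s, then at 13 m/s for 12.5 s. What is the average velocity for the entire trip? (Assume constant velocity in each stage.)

d₁ = v₁t₁ = 32 × 3.8 = 121.6 m
d₂ = v₂t₂ = 13 × 12.5 = 162.5 m
d_total = 284.1 m, t_total = 16.3 s
v_avg = d_total/t_total = 284.1/16.3 = 17.43 m/s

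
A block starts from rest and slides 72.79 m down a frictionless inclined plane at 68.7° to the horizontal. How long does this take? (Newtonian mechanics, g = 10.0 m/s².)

a = g sin(θ) = 10.0 × sin(68.7°) = 9.3169 m/s²
t = √(2d/a) = √(2 × 72.79 / 9.3169) = 3.95 s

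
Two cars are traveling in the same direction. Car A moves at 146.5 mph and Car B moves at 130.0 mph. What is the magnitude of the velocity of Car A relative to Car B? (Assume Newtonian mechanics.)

v_rel = |v_A - v_B| = |146.5 - 130.0| = 16.5 mph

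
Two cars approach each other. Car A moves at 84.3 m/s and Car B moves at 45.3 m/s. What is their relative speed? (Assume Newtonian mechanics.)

v_rel = v_A + v_B = 84.3 + 45.3 = 129.6 m/s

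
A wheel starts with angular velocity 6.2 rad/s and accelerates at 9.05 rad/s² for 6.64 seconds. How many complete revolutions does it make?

θ = ω₀t + ½αt² = 6.2×6.64 + ½×9.05×6.64² = 240.67344 rad
Total revolutions = θ/(2π) = 240.67344/(2π) = 38.3
Complete revolutions = ⌊38.3⌋ = 38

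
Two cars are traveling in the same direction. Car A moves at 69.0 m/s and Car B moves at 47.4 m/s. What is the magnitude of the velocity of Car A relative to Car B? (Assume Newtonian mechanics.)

v_rel = |v_A - v_B| = |69.0 - 47.4| = 21.6 m/s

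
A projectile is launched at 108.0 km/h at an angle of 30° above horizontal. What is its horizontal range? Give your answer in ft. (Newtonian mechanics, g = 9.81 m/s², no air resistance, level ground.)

v₀ = 108.0 km/h × 0.2777777777777778 = 30.0 m/s
R = v₀² × sin(2θ) / g = 30.0² × sin(2 × 30°) / 9.81 = 900.0 × 0.866025 / 9.81 = 79.4518 m
R = 79.4518 m / 0.3048 = 260.7 ft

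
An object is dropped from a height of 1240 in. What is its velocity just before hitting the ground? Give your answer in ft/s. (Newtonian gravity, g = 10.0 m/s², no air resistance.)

h = 1240 in × 0.0254 = 31.496 m
v = √(2gh) = √(2 × 10.0 × 31.496) = 25.0982 m/s
v = 25.0982 m/s / 0.3048 = 82.34 ft/s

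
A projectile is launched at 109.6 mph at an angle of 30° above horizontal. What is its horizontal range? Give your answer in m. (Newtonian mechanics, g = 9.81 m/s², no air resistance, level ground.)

v₀ = 109.6 mph × 0.44704 = 48.9956 m/s
R = v₀² × sin(2θ) / g = 48.9956² × sin(2 × 30°) / 9.81 = 2400.57 × 0.866025 / 9.81 = 211.9 m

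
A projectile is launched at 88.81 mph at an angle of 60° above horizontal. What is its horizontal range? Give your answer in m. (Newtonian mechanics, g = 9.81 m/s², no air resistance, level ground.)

v₀ = 88.81 mph × 0.44704 = 39.7016 m/s
R = v₀² × sin(2θ) / g = 39.7016² × sin(2 × 60°) / 9.81 = 1576.22 × 0.866025 / 9.81 = 139.1 m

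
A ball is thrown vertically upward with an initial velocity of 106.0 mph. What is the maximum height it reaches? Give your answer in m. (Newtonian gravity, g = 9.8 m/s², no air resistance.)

v₀ = 106.0 mph × 0.44704 = 47.3862 m/s
h_max = v₀² / (2g) = 47.3862² / (2 × 9.8) = 2245.45 / 19.6 = 114.6 m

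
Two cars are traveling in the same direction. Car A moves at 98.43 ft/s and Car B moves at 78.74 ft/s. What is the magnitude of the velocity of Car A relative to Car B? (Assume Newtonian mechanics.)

v_rel = |v_A - v_B| = |98.43 - 78.74| = 19.69 ft/s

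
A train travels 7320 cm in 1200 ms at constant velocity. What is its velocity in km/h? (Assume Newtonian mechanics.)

d = 7320 cm × 0.01 = 73.2 m
t = 1200 ms × 0.001 = 1.2 s
v = d / t = 73.2 / 1.2 = 61.0 m/s
v = 61.0 m/s / 0.2777777777777778 = 219.6 km/h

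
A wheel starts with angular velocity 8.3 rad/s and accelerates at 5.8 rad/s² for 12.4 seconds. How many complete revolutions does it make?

θ = ω₀t + ½αt² = 8.3×12.4 + ½×5.8×12.4² = 548.824 rad
Total revolutions = θ/(2π) = 548.824/(2π) = 87.35
Complete revolutions = ⌊87.35⌋ = 87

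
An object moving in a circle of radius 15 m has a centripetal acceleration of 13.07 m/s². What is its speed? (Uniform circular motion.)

v = √(a_c × r) = √(13.07 × 15) = 14.0 m/s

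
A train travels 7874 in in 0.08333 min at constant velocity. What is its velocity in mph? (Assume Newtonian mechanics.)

d = 7874 in × 0.0254 = 200.0 m
t = 0.08333 min × 60.0 = 4.9998 s
v = d / t = 200.0 / 4.9998 = 40.0016 m/s
v = 40.0016 m/s / 0.44704 = 89.48 mph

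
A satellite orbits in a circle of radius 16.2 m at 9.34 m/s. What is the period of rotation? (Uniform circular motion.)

T = 2πr/v = 2π×16.2/9.34 = 10.9 s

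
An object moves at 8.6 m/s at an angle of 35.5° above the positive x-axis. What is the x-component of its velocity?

vₓ = v cos(θ) = 8.6 × cos(35.5°) = 7.0 m/s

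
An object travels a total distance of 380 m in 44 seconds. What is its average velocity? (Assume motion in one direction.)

v_avg = Δd / Δt = 380 / 44 = 8.64 m/s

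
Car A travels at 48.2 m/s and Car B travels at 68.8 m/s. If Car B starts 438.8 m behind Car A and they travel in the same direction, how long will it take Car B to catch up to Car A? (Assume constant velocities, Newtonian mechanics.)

Relative speed: v_rel = 68.8 - 48.2 = 20.6 m/s
Time to catch: t = d₀/v_rel = 438.8/20.6 = 21.3 s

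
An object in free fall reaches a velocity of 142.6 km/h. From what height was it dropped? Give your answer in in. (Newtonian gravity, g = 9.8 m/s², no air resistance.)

v = 142.6 km/h × 0.2777777777777778 = 39.6111 m/s
h = v² / (2g) = 39.6111² / (2 × 9.8) = 80.053 m
h = 80.053 m / 0.0254 = 3152 in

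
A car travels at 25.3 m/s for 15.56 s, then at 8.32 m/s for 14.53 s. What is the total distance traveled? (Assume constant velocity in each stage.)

d₁ = v₁t₁ = 25.3 × 15.56 = 393.668 m
d₂ = v₂t₂ = 8.32 × 14.53 = 120.8896 m
d_total = 393.668 + 120.8896 = 514.56 m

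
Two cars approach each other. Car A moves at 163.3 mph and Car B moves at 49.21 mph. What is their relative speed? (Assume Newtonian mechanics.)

v_rel = v_A + v_B = 163.3 + 49.21 = 212.51 mph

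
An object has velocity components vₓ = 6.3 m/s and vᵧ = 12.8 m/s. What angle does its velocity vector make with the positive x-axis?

θ = arctan(vᵧ/vₓ) = arctan(12.8/6.3) = 63.79°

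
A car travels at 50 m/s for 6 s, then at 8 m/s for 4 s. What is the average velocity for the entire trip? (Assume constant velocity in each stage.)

d₁ = v₁t₁ = 50 × 6 = 300 m
d₂ = v₂t₂ = 8 × 4 = 32 m
d_total = 332 m, t_total = 10 s
v_avg = d_total/t_total = 332/10 = 33.2 m/s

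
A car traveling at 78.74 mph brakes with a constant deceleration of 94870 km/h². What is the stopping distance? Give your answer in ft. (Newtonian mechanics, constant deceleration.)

v₀ = 78.74 mph × 0.44704 = 35.1999 m/s
a = 94870 km/h² × 7.716049382716049e-05 = 7.32022 m/s²
d = v₀² / (2a) = 35.1999² / (2 × 7.32022) = 1239.03 / 14.6404 = 84.6309 m
d = 84.6309 m / 0.3048 = 277.7 ft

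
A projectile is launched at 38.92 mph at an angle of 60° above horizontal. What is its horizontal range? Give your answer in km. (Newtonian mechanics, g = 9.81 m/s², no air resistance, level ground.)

v₀ = 38.92 mph × 0.44704 = 17.3988 m/s
R = v₀² × sin(2θ) / g = 17.3988² × sin(2 × 60°) / 9.81 = 302.718 × 0.866025 / 9.81 = 26.7239 m
R = 26.7239 m / 1000.0 = 0.02672 km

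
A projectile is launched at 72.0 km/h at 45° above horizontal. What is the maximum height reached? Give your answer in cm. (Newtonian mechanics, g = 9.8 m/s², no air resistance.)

v₀ = 72.0 km/h × 0.2777777777777778 = 20.0 m/s
H = v₀² × sin²(θ) / (2g) = 20.0² × sin(45°)² / (2 × 9.8) = 400.0 × 0.5 / 19.6 = 10.2041 m
H = 10.2041 m / 0.01 = 1020 cm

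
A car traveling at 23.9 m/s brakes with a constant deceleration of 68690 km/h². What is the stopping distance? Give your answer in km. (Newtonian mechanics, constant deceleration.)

a = 68690 km/h² × 7.716049382716049e-05 = 5.30015 m/s²
d = v₀² / (2a) = 23.9² / (2 × 5.30015) = 571.21 / 10.6003 = 53.8862 m
d = 53.8862 m / 1000.0 = 0.05389 km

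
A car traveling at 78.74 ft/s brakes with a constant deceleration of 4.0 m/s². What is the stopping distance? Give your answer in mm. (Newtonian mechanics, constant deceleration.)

v₀ = 78.74 ft/s × 0.3048 = 24.0 m/s
d = v₀² / (2a) = 24.0² / (2 × 4.0) = 576.0 / 8.0 = 72.0 m
d = 72.0 m / 0.001 = 72000 mm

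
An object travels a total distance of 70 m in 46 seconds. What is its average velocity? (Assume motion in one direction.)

v_avg = Δd / Δt = 70 / 46 = 1.52 m/s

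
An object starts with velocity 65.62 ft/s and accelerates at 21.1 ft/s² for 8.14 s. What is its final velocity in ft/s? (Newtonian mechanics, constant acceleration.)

v₀ = 65.62 ft/s × 0.3048 = 20.001 m/s
a = 21.1 ft/s² × 0.3048 = 6.43128 m/s²
v = v₀ + a × t = 20.001 + 6.43128 × 8.14 = 72.3516 m/s
v = 72.3516 m/s / 0.3048 = 237.4 ft/s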